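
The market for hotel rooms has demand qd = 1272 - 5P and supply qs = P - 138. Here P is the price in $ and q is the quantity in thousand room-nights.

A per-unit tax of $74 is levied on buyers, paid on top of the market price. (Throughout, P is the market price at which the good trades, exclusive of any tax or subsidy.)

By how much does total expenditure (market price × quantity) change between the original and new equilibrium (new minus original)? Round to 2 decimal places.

-16670.56

Before the shock: 1272 - 5P = P - 138 ⇒ 1410 = 6P ⇒ P = 235, q = 97.
Since buyers pay the price plus the tax, the effective demand curve becomes qd = 902 - 5P.
Setting them equal: 902 - 5P = P - 138 → 1040 = 6P, so P = 520/3 ≈ 173.3333 and q = 106/3 ≈ 35.3333.
Expenditure moves from 235×97 = 22795 to 173.3333×35.3333 = 6124.4444; change = -16670.56.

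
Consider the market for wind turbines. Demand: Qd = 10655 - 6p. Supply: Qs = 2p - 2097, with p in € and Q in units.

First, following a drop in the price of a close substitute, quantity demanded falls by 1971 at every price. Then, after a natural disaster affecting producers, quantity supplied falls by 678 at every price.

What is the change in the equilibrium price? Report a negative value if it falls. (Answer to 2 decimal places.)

Initially, 10655 - 6p = 2p - 2097, so 12752 = 8p and p = 1594, Q = 1091.
The new curves are Qd = 8684 - 6p (demand) and Qs = 2p - 2775 (supply).
Setting them equal: 8684 - 6p = 2p - 2775 → 11459 = 8p, so p = 1432.375 and Q = 89.75.
Δp = 1432.375 − 1594 = -161.63.

-161.63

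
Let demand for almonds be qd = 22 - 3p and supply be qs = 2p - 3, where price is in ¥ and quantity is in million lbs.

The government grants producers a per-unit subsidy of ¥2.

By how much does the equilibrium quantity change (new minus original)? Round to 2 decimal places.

Before the shock: 22 - 3p = 2p - 3 ⇒ 25 = 5p ⇒ p = 5, q = 7.
Since sellers receive the price plus the subsidy, the effective supply curve becomes qs = 2p + 1.
New equilibrium: 22 - 3p = 2p + 1 ⇒ 21 = 5p ⇒ p = 4.2, q = 9.4.
Δq = 9.4 − 7 = +2.40.

+2.40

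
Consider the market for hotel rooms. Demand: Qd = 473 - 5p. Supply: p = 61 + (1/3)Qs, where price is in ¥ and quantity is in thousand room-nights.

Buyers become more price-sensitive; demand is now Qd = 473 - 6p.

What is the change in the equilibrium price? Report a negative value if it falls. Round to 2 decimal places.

-9.11

Before the shock: 473 - 5p = 3p - 183 ⇒ 656 = 8p ⇒ p = 82, Q = 63.
With the change applied: demand Qd = 473 - 6p, supply Qs = 3p - 183.
Equate the new curves: 473 - 6p = 3p - 183, giving 656 = 9p, p = 656/9 ≈ 72.8889, Q = 107/3 ≈ 35.6667.
Δp = 72.8889 − 82 = -9.11.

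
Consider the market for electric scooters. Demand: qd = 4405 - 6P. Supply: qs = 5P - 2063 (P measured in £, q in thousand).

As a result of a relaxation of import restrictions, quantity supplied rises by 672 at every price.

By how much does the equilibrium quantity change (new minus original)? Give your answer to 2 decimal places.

+366.55

Initially, 4405 - 6P = 5P - 2063, so 6468 = 11P and P = 588, q = 877.
The new curves are qd = 4405 - 6P (demand) and qs = 5P - 1391 (supply).
Equate the new curves: 4405 - 6P = 5P - 1391, giving 5796 = 11P, P = 5796/11 ≈ 526.9091, q = 13679/11 ≈ 1243.5455.
Δq = 1243.5455 − 877 = +366.55.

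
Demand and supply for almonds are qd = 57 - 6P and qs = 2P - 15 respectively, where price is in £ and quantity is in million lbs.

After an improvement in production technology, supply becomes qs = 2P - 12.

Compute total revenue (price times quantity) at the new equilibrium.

Original equilibrium: 57 - 6P = 2P - 15 gives 72 = 8P, so P = 9 and q = 3.
The new curves are qd = 57 - 6P (demand) and qs = 2P - 12 (supply).
Clearing the new market: 57 - 6P = 2P - 12, so P = 8.625 and q = 5.25.
New expenditure = 8.625 × 5.25 = 45.28125.

45.28125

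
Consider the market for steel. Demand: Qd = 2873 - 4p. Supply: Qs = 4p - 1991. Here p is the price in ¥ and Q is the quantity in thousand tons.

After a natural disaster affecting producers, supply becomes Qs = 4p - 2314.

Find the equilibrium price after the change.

648.375

Solve the original market: 2873 - 4p = 4p - 1991, hence p = 608 and Q = 441.
The shock moves the curves to Qd = 2873 - 4p and Qs = 4p - 2314.
New equilibrium: 2873 - 4p = 4p - 2314 ⇒ 5187 = 8p ⇒ p = 648.375, Q = 279.5.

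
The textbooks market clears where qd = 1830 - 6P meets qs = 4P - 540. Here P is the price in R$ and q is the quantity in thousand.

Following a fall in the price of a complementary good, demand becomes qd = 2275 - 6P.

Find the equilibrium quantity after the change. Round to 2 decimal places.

Solve the original market: 1830 - 6P = 4P - 540, hence P = 237 and q = 408.
After the shift, demand is qd = 2275 - 6P and supply is qs = 4P - 540.
Setting them equal: 2275 - 6P = 4P - 540 → 2815 = 10P, so P = 281.5 and q = 586.

586.00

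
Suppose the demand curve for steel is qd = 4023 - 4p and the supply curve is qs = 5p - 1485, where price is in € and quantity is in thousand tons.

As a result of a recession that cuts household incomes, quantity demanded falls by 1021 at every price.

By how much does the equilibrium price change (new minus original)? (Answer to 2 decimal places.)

-113.44

Initially, 4023 - 4p = 5p - 1485, so 5508 = 9p and p = 612, q = 1575.
The new curves are qd = 3002 - 4p (demand) and qs = 5p - 1485 (supply).
Setting them equal: 3002 - 4p = 5p - 1485 → 4487 = 9p, so p = 4487/9 ≈ 498.5556 and q = 9070/9 ≈ 1007.7778.
Δp = 498.5556 − 612 = -113.44.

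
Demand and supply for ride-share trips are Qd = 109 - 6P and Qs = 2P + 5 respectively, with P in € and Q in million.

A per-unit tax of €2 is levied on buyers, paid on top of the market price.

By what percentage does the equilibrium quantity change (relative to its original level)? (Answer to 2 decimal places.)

Before the shock: 109 - 6P = 2P + 5 ⇒ 104 = 8P ⇒ P = 13, Q = 31.
Since buyers pay the price plus the tax, the effective demand curve becomes Qd = 97 - 6P.
Clearing the new market: 97 - 6P = 2P + 5, so P = 11.5 and Q = 28.
%ΔQ = (28 − 31) / 31 × 100 = -9.68%.

-9.68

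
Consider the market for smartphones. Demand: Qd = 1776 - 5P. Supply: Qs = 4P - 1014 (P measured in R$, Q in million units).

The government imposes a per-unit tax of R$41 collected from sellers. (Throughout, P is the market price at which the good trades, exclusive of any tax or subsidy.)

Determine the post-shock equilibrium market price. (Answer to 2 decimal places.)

Original equilibrium: 1776 - 5P = 4P - 1014 gives 2790 = 9P, so P = 310 and Q = 226.
Since sellers keep the price net of the tax, the effective supply curve becomes Qs = 4P - 1178.
Setting them equal: 1776 - 5P = 4P - 1178 → 2954 = 9P, so P = 2954/9 ≈ 328.2222 and Q = 1214/9 ≈ 134.8889.

328.22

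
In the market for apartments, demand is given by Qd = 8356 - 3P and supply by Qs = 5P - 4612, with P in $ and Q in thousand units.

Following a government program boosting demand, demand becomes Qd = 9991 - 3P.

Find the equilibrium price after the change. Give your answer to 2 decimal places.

1825.38

Before the shock: 8356 - 3P = 5P - 4612 ⇒ 12968 = 8P ⇒ P = 1621, Q = 3493.
The shock moves the curves to Qd = 9991 - 3P and Qs = 5P - 4612.
New equilibrium: 9991 - 3P = 5P - 4612 ⇒ 14603 = 8P ⇒ P = 1825.375, Q = 4514.875.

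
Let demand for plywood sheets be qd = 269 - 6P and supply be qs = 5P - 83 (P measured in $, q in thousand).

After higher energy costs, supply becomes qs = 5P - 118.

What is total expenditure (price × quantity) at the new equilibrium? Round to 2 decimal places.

Original equilibrium: 269 - 6P = 5P - 83 gives 352 = 11P, so P = 32 and q = 77.
After the shift, demand is qd = 269 - 6P and supply is qs = 5P - 118.
Equate the new curves: 269 - 6P = 5P - 118, giving 387 = 11P, P = 387/11 ≈ 35.1818, q = 637/11 ≈ 57.9091.
New expenditure = 35.1818 × 57.9091 = 2037.35.

2037.35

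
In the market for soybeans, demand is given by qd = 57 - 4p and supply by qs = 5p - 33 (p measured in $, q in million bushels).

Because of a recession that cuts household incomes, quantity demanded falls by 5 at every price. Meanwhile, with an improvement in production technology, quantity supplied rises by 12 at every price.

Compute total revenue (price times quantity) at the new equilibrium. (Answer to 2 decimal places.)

Original equilibrium: 57 - 4p = 5p - 33 gives 90 = 9p, so p = 10 and q = 17.
The shock moves the curves to qd = 52 - 4p and qs = 5p - 21.
Setting them equal: 52 - 4p = 5p - 21 → 73 = 9p, so p = 73/9 ≈ 8.1111 and q = 176/9 ≈ 19.5556.
New expenditure = 8.1111 × 19.5556 = 158.62.

158.62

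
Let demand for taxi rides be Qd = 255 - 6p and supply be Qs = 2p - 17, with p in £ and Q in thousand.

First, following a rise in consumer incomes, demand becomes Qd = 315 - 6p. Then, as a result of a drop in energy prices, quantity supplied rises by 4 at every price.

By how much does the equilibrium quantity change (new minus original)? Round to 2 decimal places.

Solve the original market: 255 - 6p = 2p - 17, hence p = 34 and Q = 51.
After the shift, demand is Qd = 315 - 6p and supply is Qs = 2p - 13.
New equilibrium: 315 - 6p = 2p - 13 ⇒ 328 = 8p ⇒ p = 41, Q = 69.
ΔQ = 69 − 51 = +18.00.

+18.00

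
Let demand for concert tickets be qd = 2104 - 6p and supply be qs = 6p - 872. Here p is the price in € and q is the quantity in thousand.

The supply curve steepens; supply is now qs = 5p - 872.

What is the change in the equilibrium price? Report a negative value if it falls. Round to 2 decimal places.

Original equilibrium: 2104 - 6p = 6p - 872 gives 2976 = 12p, so p = 248 and q = 616.
After the shift, demand is qd = 2104 - 6p and supply is qs = 5p - 872.
Clearing the new market: 2104 - 6p = 5p - 872, so p = 2976/11 ≈ 270.5455 and q = 5288/11 ≈ 480.7273.
Δp = 270.5455 − 248 = +22.55.

+22.55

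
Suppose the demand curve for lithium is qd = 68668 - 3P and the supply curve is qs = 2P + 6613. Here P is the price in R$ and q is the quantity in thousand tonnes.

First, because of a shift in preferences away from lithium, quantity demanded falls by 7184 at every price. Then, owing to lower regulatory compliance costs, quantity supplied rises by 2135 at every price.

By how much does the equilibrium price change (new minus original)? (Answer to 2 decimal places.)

-1863.80

Initially, 68668 - 3P = 2P + 6613, so 62055 = 5P and P = 12411, q = 31435.
After the shift, demand is qd = 61484 - 3P and supply is qs = 2P + 8748.
Clearing the new market: 61484 - 3P = 2P + 8748, so P = 10547.2 and q = 29842.4.
ΔP = 10547.2 − 12411 = -1863.80.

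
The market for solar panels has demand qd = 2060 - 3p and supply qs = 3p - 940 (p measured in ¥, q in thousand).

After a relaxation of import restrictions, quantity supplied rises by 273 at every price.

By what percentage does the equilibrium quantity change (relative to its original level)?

Solve the original market: 2060 - 3p = 3p - 940, hence p = 500 and q = 560.
The new curves are qd = 2060 - 3p (demand) and qs = 3p - 667 (supply).
Clearing the new market: 2060 - 3p = 3p - 667, so p = 454.5 and q = 696.5.
%Δq = (696.5 − 560) / 560 × 100 = +24.375%.

+24.375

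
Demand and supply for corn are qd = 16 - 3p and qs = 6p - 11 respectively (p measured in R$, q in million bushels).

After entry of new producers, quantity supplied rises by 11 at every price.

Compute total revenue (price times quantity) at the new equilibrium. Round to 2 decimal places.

Before the shock: 16 - 3p = 6p - 11 ⇒ 27 = 9p ⇒ p = 3, q = 7.
The new curves are qd = 16 - 3p (demand) and qs = 6p (supply).
Setting them equal: 16 - 3p = 6p → 16 = 9p, so p = 16/9 ≈ 1.7778 and q = 32/3 ≈ 10.6667.
New expenditure = 1.7778 × 10.6667 = 18.96.

18.96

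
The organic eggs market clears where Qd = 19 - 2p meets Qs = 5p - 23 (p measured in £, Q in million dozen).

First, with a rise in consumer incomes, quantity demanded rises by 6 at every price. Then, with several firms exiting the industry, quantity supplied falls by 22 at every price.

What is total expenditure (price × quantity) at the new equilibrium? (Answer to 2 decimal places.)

50.00

Original equilibrium: 19 - 2p = 5p - 23 gives 42 = 7p, so p = 6 and Q = 7.
The new curves are Qd = 25 - 2p (demand) and Qs = 5p - 45 (supply).
Equate the new curves: 25 - 2p = 5p - 45, giving 70 = 7p, p = 10, Q = 5.
New expenditure = 10 × 5 = 50.00.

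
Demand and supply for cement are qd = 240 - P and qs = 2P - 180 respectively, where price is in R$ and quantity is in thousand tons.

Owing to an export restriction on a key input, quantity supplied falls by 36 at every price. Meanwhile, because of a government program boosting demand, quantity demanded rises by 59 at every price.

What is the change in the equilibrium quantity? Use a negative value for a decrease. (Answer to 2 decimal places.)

Solve the original market: 240 - P = 2P - 180, hence P = 140 and q = 100.
After the shift, demand is qd = 299 - P and supply is qs = 2P - 216.
Equate the new curves: 299 - P = 2P - 216, giving 515 = 3P, P = 515/3 ≈ 171.6667, q = 382/3 ≈ 127.3333.
Δq = 127.3333 − 100 = +27.33.

+27.33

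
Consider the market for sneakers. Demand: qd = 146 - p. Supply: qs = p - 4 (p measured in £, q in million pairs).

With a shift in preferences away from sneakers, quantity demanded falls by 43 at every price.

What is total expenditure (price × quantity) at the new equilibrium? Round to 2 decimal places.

2648.25

Original equilibrium: 146 - p = p - 4 gives 150 = 2p, so p = 75 and q = 71.
The shock moves the curves to qd = 103 - p and qs = p - 4.
Equate the new curves: 103 - p = p - 4, giving 107 = 2p, p = 53.5, q = 49.5.
New expenditure = 53.5 × 49.5 = 2648.25.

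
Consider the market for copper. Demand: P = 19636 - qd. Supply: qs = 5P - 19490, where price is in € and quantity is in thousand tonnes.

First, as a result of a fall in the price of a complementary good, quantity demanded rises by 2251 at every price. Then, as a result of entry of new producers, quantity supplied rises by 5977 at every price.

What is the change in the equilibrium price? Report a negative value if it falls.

-621

Original equilibrium: 19636 - P = 5P - 19490 gives 39126 = 6P, so P = 6521 and q = 13115.
The shock moves the curves to qd = 21887 - P and qs = 5P - 13513.
New equilibrium: 21887 - P = 5P - 13513 ⇒ 35400 = 6P ⇒ P = 5900, q = 15987.
ΔP = 5900 − 6521 = -621.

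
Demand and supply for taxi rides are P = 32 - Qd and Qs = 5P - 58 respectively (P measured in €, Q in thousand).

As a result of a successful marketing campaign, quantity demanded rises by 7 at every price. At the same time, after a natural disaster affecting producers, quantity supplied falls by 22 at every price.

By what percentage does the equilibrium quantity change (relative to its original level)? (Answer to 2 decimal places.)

Original equilibrium: 32 - P = 5P - 58 gives 90 = 6P, so P = 15 and Q = 17.
With the change applied: demand Qd = 39 - P, supply Qs = 5P - 80.
Setting them equal: 39 - P = 5P - 80 → 119 = 6P, so P = 119/6 ≈ 19.8333 and Q = 115/6 ≈ 19.1667.
%ΔQ = (19.1667 − 17) / 17 × 100 = +12.75%.

+12.75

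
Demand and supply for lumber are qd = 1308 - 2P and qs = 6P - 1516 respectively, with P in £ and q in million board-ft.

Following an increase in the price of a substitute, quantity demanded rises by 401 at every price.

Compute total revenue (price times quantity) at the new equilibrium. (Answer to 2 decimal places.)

363921.09

Solve the original market: 1308 - 2P = 6P - 1516, hence P = 353 and q = 602.
With the change applied: demand qd = 1709 - 2P, supply qs = 6P - 1516.
Equate the new curves: 1709 - 2P = 6P - 1516, giving 3225 = 8P, P = 403.125, q = 902.75.
New expenditure = 403.125 × 902.75 = 363921.09.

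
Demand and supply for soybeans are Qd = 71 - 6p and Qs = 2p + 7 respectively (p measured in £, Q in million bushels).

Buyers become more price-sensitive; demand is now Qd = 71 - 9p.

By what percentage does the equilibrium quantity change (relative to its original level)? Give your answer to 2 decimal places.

Before the shock: 71 - 6p = 2p + 7 ⇒ 64 = 8p ⇒ p = 8, Q = 23.
After the shift, demand is Qd = 71 - 9p and supply is Qs = 2p + 7.
Setting them equal: 71 - 9p = 2p + 7 → 64 = 11p, so p = 64/11 ≈ 5.8182 and Q = 205/11 ≈ 18.6364.
%ΔQ = (18.6364 − 23) / 23 × 100 = -18.97%.

-18.97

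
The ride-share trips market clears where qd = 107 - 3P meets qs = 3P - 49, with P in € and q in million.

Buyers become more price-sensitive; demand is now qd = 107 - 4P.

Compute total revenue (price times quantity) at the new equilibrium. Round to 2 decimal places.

Initially, 107 - 3P = 3P - 49, so 156 = 6P and P = 26, q = 29.
The new curves are qd = 107 - 4P (demand) and qs = 3P - 49 (supply).
Equate the new curves: 107 - 4P = 3P - 49, giving 156 = 7P, P = 156/7 ≈ 22.2857, q = 125/7 ≈ 17.8571.
New expenditure = 22.2857 × 17.8571 = 397.96.

397.96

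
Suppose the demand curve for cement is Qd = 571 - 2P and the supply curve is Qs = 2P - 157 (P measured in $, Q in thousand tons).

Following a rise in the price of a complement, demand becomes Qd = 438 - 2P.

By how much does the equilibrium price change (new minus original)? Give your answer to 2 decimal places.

Before the shock: 571 - 2P = 2P - 157 ⇒ 728 = 4P ⇒ P = 182, Q = 207.
The shock moves the curves to Qd = 438 - 2P and Qs = 2P - 157.
Clearing the new market: 438 - 2P = 2P - 157, so P = 148.75 and Q = 140.5.
ΔP = 148.75 − 182 = -33.25.

-33.25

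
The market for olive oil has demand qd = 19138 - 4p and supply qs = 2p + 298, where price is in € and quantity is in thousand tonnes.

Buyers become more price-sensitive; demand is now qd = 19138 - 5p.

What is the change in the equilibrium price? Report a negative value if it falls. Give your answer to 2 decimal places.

-448.57

Initially, 19138 - 4p = 2p + 298, so 18840 = 6p and p = 3140, q = 6578.
After the shift, demand is qd = 19138 - 5p and supply is qs = 2p + 298.
Setting them equal: 19138 - 5p = 2p + 298 → 18840 = 7p, so p = 18840/7 ≈ 2691.4286 and q = 39766/7 ≈ 5680.8571.
Δp = 2691.4286 − 3140 = -448.57.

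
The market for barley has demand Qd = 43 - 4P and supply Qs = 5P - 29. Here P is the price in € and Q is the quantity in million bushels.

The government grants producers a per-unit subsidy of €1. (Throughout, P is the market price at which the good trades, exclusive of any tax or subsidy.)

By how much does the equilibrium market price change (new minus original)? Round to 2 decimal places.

Before the shock: 43 - 4P = 5P - 29 ⇒ 72 = 9P ⇒ P = 8, Q = 11.
Since sellers receive the price plus the subsidy, the effective supply curve becomes Qs = 5P - 24.
Equate the new curves: 43 - 4P = 5P - 24, giving 67 = 9P, P = 67/9 ≈ 7.4444, Q = 119/9 ≈ 13.2222.
ΔP = 7.4444 − 8 = -0.56.

-0.56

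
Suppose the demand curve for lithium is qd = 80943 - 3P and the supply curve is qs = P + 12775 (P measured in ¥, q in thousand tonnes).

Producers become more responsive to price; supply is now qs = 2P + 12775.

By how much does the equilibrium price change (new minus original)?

-3408.4

Initially, 80943 - 3P = P + 12775, so 68168 = 4P and P = 17042, q = 29817.
With the change applied: demand qd = 80943 - 3P, supply qs = 2P + 12775.
Clearing the new market: 80943 - 3P = 2P + 12775, so P = 13633.6 and q = 40042.2.
ΔP = 13633.6 − 17042 = -3408.4.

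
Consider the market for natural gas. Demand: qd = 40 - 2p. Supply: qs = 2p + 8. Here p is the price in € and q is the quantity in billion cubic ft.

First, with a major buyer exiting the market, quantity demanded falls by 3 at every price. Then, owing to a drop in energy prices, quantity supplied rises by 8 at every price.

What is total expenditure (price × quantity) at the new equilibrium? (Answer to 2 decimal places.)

Initially, 40 - 2p = 2p + 8, so 32 = 4p and p = 8, q = 24.
The new curves are qd = 37 - 2p (demand) and qs = 2p + 16 (supply).
Setting them equal: 37 - 2p = 2p + 16 → 21 = 4p, so p = 5.25 and q = 26.5.
New expenditure = 5.25 × 26.5 = 139.13.

139.13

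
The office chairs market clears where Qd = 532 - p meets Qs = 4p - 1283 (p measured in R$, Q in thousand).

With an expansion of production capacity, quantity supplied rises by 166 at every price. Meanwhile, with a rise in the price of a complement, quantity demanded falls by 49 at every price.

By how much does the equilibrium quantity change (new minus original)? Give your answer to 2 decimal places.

-6.00

Before the shock: 532 - p = 4p - 1283 ⇒ 1815 = 5p ⇒ p = 363, Q = 169.
With the change applied: demand Qd = 483 - p, supply Qs = 4p - 1117.
New equilibrium: 483 - p = 4p - 1117 ⇒ 1600 = 5p ⇒ p = 320, Q = 163.
ΔQ = 163 − 169 = -6.00.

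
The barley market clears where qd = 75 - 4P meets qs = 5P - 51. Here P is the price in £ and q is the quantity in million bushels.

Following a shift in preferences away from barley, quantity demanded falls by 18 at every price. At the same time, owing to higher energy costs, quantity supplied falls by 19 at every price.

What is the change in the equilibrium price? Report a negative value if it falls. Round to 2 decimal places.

+0.11

Initially, 75 - 4P = 5P - 51, so 126 = 9P and P = 14, q = 19.
The new curves are qd = 57 - 4P (demand) and qs = 5P - 70 (supply).
Clearing the new market: 57 - 4P = 5P - 70, so P = 127/9 ≈ 14.1111 and q = 5/9 ≈ 0.5556.
ΔP = 14.1111 − 14 = +0.11.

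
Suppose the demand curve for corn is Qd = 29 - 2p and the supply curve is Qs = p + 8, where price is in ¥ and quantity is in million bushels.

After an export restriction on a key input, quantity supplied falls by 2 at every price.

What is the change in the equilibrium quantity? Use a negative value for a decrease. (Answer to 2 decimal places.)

-1.33

Initially, 29 - 2p = p + 8, so 21 = 3p and p = 7, Q = 15.
With the change applied: demand Qd = 29 - 2p, supply Qs = p + 6.
New equilibrium: 29 - 2p = p + 6 ⇒ 23 = 3p ⇒ p = 23/3 ≈ 7.6667, Q = 41/3 ≈ 13.6667.
ΔQ = 13.6667 − 15 = -1.33.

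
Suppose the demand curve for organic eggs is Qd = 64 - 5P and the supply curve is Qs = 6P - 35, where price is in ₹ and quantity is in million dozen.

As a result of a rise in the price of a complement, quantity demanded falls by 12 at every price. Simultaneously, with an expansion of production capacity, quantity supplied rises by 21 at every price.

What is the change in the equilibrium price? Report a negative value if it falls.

Original equilibrium: 64 - 5P = 6P - 35 gives 99 = 11P, so P = 9 and Q = 19.
With the change applied: demand Qd = 52 - 5P, supply Qs = 6P - 14.
New equilibrium: 52 - 5P = 6P - 14 ⇒ 66 = 11P ⇒ P = 6, Q = 22.
ΔP = 6 − 9 = -3.

-3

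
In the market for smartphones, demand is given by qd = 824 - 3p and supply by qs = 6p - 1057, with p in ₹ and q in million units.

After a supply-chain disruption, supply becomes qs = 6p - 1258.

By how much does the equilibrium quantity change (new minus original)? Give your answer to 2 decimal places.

-67.00

Solve the original market: 824 - 3p = 6p - 1057, hence p = 209 and q = 197.
The shock moves the curves to qd = 824 - 3p and qs = 6p - 1258.
Equate the new curves: 824 - 3p = 6p - 1258, giving 2082 = 9p, p = 694/3 ≈ 231.3333, q = 130.
Δq = 130 − 197 = -67.00.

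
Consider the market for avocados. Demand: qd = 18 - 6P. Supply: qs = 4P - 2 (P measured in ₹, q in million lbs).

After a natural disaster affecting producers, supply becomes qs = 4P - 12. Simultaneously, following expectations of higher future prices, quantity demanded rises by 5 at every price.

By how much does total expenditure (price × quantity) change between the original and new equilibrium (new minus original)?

-5

Solve the original market: 18 - 6P = 4P - 2, hence P = 2 and q = 6.
The new curves are qd = 23 - 6P (demand) and qs = 4P - 12 (supply).
New equilibrium: 23 - 6P = 4P - 12 ⇒ 35 = 10P ⇒ P = 3.5, q = 2.
Expenditure moves from 2×6 = 12 to 3.5×2 = 7; change = -5.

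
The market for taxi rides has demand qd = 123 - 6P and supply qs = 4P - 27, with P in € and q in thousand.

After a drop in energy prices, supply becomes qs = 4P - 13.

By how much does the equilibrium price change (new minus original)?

Before the shock: 123 - 6P = 4P - 27 ⇒ 150 = 10P ⇒ P = 15, q = 33.
After the shift, demand is qd = 123 - 6P and supply is qs = 4P - 13.
Setting them equal: 123 - 6P = 4P - 13 → 136 = 10P, so P = 13.6 and q = 41.4.
ΔP = 13.6 − 15 = -1.4.

-1.4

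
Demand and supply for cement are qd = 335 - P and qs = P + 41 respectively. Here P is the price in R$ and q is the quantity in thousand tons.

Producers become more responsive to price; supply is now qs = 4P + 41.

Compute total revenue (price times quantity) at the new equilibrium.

16240.56

Before the shock: 335 - P = P + 41 ⇒ 294 = 2P ⇒ P = 147, q = 188.
The new curves are qd = 335 - P (demand) and qs = 4P + 41 (supply).
Clearing the new market: 335 - P = 4P + 41, so P = 58.8 and q = 276.2.
New expenditure = 58.8 × 276.2 = 16240.56.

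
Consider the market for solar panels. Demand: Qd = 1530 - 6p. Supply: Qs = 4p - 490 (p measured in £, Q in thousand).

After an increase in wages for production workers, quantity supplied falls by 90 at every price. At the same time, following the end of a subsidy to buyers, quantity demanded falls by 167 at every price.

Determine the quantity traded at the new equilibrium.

Solve the original market: 1530 - 6p = 4p - 490, hence p = 202 and Q = 318.
With the change applied: demand Qd = 1363 - 6p, supply Qs = 4p - 580.
Clearing the new market: 1363 - 6p = 4p - 580, so p = 194.3 and Q = 197.2.

197.2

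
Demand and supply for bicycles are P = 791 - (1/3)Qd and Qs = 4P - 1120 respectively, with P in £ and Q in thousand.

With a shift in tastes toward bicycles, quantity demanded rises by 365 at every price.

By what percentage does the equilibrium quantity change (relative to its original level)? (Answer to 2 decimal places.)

Before the shock: 2373 - 3P = 4P - 1120 ⇒ 3493 = 7P ⇒ P = 499, Q = 876.
The shock moves the curves to Qd = 2738 - 3P and Qs = 4P - 1120.
Equate the new curves: 2738 - 3P = 4P - 1120, giving 3858 = 7P, P = 3858/7 ≈ 551.1429, Q = 7592/7 ≈ 1084.5714.
%ΔQ = (1084.5714 − 876) / 876 × 100 = +23.81%.

+23.81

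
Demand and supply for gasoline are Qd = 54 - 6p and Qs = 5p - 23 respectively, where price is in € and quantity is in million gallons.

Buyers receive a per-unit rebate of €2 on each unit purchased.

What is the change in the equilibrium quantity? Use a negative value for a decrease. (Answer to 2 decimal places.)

+5.45

Initially, 54 - 6p = 5p - 23, so 77 = 11p and p = 7, Q = 12.
Since buyers' out-of-pocket price is the market price minus the rebate, the effective demand curve becomes Qd = 66 - 6p.
Setting them equal: 66 - 6p = 5p - 23 → 89 = 11p, so p = 89/11 ≈ 8.0909 and Q = 192/11 ≈ 17.4545.
ΔQ = 17.4545 − 12 = +5.45.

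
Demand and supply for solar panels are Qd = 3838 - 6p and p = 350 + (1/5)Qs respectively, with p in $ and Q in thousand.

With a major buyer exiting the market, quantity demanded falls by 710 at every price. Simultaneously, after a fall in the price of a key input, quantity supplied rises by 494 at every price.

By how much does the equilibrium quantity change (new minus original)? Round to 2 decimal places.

-53.27

Solve the original market: 3838 - 6p = 5p - 1750, hence p = 508 and Q = 790.
After the shift, demand is Qd = 3128 - 6p and supply is Qs = 5p - 1256.
New equilibrium: 3128 - 6p = 5p - 1256 ⇒ 4384 = 11p ⇒ p = 4384/11 ≈ 398.5455, Q = 8104/11 ≈ 736.7273.
ΔQ = 736.7273 − 790 = -53.27.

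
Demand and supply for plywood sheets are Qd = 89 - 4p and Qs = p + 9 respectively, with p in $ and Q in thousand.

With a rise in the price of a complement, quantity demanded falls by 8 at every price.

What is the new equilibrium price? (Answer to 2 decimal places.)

Original equilibrium: 89 - 4p = p + 9 gives 80 = 5p, so p = 16 and Q = 25.
With the change applied: demand Qd = 81 - 4p, supply Qs = p + 9.
Clearing the new market: 81 - 4p = p + 9, so p = 14.4 and Q = 23.4.

14.40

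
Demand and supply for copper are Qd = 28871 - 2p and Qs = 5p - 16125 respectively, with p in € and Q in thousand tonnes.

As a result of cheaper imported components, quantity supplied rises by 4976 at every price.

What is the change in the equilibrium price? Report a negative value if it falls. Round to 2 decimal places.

Original equilibrium: 28871 - 2p = 5p - 16125 gives 44996 = 7p, so p = 6428 and Q = 16015.
After the shift, demand is Qd = 28871 - 2p and supply is Qs = 5p - 11149.
New equilibrium: 28871 - 2p = 5p - 11149 ⇒ 40020 = 7p ⇒ p = 40020/7 ≈ 5717.1429, Q = 122057/7 ≈ 17436.7143.
Δp = 5717.1429 − 6428 = -710.86.

-710.86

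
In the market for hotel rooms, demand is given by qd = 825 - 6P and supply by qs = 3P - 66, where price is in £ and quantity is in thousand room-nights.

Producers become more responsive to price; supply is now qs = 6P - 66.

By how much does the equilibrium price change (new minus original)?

Solve the original market: 825 - 6P = 3P - 66, hence P = 99 and q = 231.
The new curves are qd = 825 - 6P (demand) and qs = 6P - 66 (supply).
Setting them equal: 825 - 6P = 6P - 66 → 891 = 12P, so P = 74.25 and q = 379.5.
ΔP = 74.25 − 99 = -24.75.

-24.75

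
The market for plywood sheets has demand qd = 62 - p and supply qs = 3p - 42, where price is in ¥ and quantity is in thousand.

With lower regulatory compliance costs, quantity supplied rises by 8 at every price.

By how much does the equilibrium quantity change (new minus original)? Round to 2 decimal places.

+2.00

Before the shock: 62 - p = 3p - 42 ⇒ 104 = 4p ⇒ p = 26, q = 36.
With the change applied: demand qd = 62 - p, supply qs = 3p - 34.
Setting them equal: 62 - p = 3p - 34 → 96 = 4p, so p = 24 and q = 38.
Δq = 38 − 36 = +2.00.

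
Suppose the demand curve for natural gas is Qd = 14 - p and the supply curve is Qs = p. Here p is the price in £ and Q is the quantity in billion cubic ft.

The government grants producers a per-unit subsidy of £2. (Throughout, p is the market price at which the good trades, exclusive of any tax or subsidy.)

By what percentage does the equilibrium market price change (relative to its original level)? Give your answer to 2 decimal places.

Solve the original market: 14 - p = p, hence p = 7 and Q = 7.
Since sellers receive the price plus the subsidy, the effective supply curve becomes Qs = p + 2.
Clearing the new market: 14 - p = p + 2, so p = 6 and Q = 8.
%Δp = (6 − 7) / 7 × 100 = -14.29%.

-14.29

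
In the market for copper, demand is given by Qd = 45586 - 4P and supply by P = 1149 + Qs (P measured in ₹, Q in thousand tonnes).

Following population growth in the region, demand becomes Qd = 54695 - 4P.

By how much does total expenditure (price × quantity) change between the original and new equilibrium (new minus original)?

Original equilibrium: 45586 - 4P = P - 1149 gives 46735 = 5P, so P = 9347 and Q = 8198.
The shock moves the curves to Qd = 54695 - 4P and Qs = P - 1149.
Equate the new curves: 54695 - 4P = P - 1149, giving 55844 = 5P, P = 11168.8, Q = 10019.8.
Expenditure moves from 9347×8198 = 76626706 to 11168.8×10019.8 = 111909142.24; change = +35282436.24.

+35282436.24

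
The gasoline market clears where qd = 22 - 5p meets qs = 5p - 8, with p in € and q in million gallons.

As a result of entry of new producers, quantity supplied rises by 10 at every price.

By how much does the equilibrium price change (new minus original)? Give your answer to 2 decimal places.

Original equilibrium: 22 - 5p = 5p - 8 gives 30 = 10p, so p = 3 and q = 7.
With the change applied: demand qd = 22 - 5p, supply qs = 5p + 2.
New equilibrium: 22 - 5p = 5p + 2 ⇒ 20 = 10p ⇒ p = 2, q = 12.
Δp = 2 − 3 = -1.00.

-1.00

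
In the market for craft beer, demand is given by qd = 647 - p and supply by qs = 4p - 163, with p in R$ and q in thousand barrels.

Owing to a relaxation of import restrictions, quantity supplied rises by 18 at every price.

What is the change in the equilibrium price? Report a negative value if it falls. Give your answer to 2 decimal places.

-3.60

Before the shock: 647 - p = 4p - 163 ⇒ 810 = 5p ⇒ p = 162, q = 485.
After the shift, demand is qd = 647 - p and supply is qs = 4p - 145.
Equate the new curves: 647 - p = 4p - 145, giving 792 = 5p, p = 158.4, q = 488.6.
Δp = 158.4 − 162 = -3.60.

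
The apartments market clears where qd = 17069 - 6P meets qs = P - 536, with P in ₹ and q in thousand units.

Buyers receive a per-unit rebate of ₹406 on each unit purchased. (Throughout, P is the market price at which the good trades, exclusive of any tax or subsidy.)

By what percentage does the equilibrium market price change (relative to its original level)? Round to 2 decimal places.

+13.84

Initially, 17069 - 6P = P - 536, so 17605 = 7P and P = 2515, q = 1979.
Since buyers' out-of-pocket price is the market price minus the rebate, the effective demand curve becomes qd = 19505 - 6P.
Equate the new curves: 19505 - 6P = P - 536, giving 20041 = 7P, P = 2863, q = 2327.
%ΔP = (2863 − 2515) / 2515 × 100 = +13.84%.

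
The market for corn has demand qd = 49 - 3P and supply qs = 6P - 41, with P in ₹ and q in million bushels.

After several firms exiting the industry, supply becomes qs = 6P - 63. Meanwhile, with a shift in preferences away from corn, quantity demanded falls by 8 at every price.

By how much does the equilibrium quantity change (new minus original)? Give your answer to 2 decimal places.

-12.67

Solve the original market: 49 - 3P = 6P - 41, hence P = 10 and q = 19.
After the shift, demand is qd = 41 - 3P and supply is qs = 6P - 63.
Equate the new curves: 41 - 3P = 6P - 63, giving 104 = 9P, P = 104/9 ≈ 11.5556, q = 19/3 ≈ 6.3333.
Δq = 6.3333 − 19 = -12.67.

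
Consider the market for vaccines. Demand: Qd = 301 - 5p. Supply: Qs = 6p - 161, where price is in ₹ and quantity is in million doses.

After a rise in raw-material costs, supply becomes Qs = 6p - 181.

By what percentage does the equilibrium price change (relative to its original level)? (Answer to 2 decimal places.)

Original equilibrium: 301 - 5p = 6p - 161 gives 462 = 11p, so p = 42 and Q = 91.
With the change applied: demand Qd = 301 - 5p, supply Qs = 6p - 181.
Setting them equal: 301 - 5p = 6p - 181 → 482 = 11p, so p = 482/11 ≈ 43.8182 and Q = 901/11 ≈ 81.9091.
%Δp = (43.8182 − 42) / 42 × 100 = +4.33%.

+4.33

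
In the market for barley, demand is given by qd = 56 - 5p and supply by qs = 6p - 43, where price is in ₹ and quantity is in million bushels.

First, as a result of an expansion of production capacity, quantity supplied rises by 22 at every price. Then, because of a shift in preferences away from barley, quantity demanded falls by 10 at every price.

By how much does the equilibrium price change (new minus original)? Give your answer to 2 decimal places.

Solve the original market: 56 - 5p = 6p - 43, hence p = 9 and q = 11.
After the shift, demand is qd = 46 - 5p and supply is qs = 6p - 21.
New equilibrium: 46 - 5p = 6p - 21 ⇒ 67 = 11p ⇒ p = 67/11 ≈ 6.0909, q = 171/11 ≈ 15.5455.
Δp = 6.0909 − 9 = -2.91.

-2.91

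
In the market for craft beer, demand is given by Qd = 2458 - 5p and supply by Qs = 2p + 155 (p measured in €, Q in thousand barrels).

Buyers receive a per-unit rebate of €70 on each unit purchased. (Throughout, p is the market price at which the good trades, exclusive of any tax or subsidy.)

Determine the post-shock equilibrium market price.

Original equilibrium: 2458 - 5p = 2p + 155 gives 2303 = 7p, so p = 329 and Q = 813.
Since buyers' out-of-pocket price is the market price minus the rebate, the effective demand curve becomes Qd = 2808 - 5p.
Equate the new curves: 2808 - 5p = 2p + 155, giving 2653 = 7p, p = 379, Q = 913.

379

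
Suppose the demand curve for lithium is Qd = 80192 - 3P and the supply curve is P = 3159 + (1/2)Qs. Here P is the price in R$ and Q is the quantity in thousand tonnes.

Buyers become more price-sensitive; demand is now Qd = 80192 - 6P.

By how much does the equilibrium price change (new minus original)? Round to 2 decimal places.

Original equilibrium: 80192 - 3P = 2P - 6318 gives 86510 = 5P, so P = 17302 and Q = 28286.
After the shift, demand is Qd = 80192 - 6P and supply is Qs = 2P - 6318.
New equilibrium: 80192 - 6P = 2P - 6318 ⇒ 86510 = 8P ⇒ P = 10813.75, Q = 15309.5.
ΔP = 10813.75 − 17302 = -6488.25.

-6488.25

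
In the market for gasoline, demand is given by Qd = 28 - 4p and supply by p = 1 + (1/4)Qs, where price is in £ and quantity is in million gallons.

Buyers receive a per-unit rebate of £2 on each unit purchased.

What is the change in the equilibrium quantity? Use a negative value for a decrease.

Initially, 28 - 4p = 4p - 4, so 32 = 8p and p = 4, Q = 12.
Since buyers' out-of-pocket price is the market price minus the rebate, the effective demand curve becomes Qd = 36 - 4p.
Setting them equal: 36 - 4p = 4p - 4 → 40 = 8p, so p = 5 and Q = 16.
ΔQ = 16 − 12 = +4.

+4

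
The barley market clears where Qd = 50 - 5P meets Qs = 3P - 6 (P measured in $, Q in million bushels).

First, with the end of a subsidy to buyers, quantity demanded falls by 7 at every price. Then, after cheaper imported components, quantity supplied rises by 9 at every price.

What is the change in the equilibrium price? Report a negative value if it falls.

Initially, 50 - 5P = 3P - 6, so 56 = 8P and P = 7, Q = 15.
After the shift, demand is Qd = 43 - 5P and supply is Qs = 3P + 3.
Equate the new curves: 43 - 5P = 3P + 3, giving 40 = 8P, P = 5, Q = 18.
ΔP = 5 − 7 = -2.

-2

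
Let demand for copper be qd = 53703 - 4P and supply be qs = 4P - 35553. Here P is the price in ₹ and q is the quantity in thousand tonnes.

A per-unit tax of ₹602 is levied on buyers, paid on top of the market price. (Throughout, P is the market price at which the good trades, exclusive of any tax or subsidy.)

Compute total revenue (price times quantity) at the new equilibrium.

Before the shock: 53703 - 4P = 4P - 35553 ⇒ 89256 = 8P ⇒ P = 11157, q = 9075.
Since buyers pay the price plus the tax, the effective demand curve becomes qd = 51295 - 4P.
Equate the new curves: 51295 - 4P = 4P - 35553, giving 86848 = 8P, P = 10856, q = 7871.
New expenditure = 10856 × 7871 = 85447576.

85447576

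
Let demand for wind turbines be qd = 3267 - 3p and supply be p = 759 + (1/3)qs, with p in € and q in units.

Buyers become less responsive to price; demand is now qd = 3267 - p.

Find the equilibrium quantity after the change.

1881

Initially, 3267 - 3p = 3p - 2277, so 5544 = 6p and p = 924, q = 495.
The shock moves the curves to qd = 3267 - p and qs = 3p - 2277.
Equate the new curves: 3267 - p = 3p - 2277, giving 5544 = 4p, p = 1386, q = 1881.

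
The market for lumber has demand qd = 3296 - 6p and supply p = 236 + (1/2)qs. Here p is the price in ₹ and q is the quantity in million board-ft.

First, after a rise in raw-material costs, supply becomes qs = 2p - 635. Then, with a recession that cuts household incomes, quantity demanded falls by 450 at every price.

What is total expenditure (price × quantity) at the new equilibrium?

102363.15625

Solve the original market: 3296 - 6p = 2p - 472, hence p = 471 and q = 470.
After the shift, demand is qd = 2846 - 6p and supply is qs = 2p - 635.
Setting them equal: 2846 - 6p = 2p - 635 → 3481 = 8p, so p = 435.125 and q = 235.25.
New expenditure = 435.125 × 235.25 = 102363.15625.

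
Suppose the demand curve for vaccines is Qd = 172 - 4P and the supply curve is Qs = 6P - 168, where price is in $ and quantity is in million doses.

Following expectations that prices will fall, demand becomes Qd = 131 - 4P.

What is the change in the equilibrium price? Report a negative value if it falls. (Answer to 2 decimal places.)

-4.10

Before the shock: 172 - 4P = 6P - 168 ⇒ 340 = 10P ⇒ P = 34, Q = 36.
With the change applied: demand Qd = 131 - 4P, supply Qs = 6P - 168.
Setting them equal: 131 - 4P = 6P - 168 → 299 = 10P, so P = 29.9 and Q = 11.4.
ΔP = 29.9 − 34 = -4.10.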